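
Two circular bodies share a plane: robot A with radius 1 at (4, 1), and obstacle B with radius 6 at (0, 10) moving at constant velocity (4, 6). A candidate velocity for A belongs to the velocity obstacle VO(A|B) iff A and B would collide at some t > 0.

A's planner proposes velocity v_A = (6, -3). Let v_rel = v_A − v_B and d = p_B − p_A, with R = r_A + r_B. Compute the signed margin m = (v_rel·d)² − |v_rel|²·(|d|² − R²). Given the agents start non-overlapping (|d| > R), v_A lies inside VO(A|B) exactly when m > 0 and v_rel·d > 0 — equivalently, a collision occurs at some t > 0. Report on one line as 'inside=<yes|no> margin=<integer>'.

d = (-4, 9),  |d|² = 97;  R = 1+6 = 7,  c = 97−7² = 48
v_rel = (2, -9),  |v_rel|² = 85;  v_rel·d = (2)·(-4) + (-9)·(9) = -89
85·t² + 178·t + 48 = 0  ⇒  m = (-89)² − 85·48 = 3841
m = 3841 > 0,  v_rel·d = -89 < 0  ⇒  outside

inside=no margin=3841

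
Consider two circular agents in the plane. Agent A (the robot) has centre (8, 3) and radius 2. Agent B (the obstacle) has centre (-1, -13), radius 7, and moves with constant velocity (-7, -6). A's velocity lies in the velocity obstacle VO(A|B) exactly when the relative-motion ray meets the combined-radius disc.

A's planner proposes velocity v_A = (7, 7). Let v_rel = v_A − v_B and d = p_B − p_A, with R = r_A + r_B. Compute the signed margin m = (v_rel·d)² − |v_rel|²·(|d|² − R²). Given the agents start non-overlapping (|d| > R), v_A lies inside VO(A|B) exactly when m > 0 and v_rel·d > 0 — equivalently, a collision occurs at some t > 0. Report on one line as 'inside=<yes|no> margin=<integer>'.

d = (-9, -16),  |d|² = 337;  R = 2+7 = 9,  c = 337−9² = 256
v_rel = (14, 13),  |v_rel|² = 365;  v_rel·d = (14)·(-9) + (13)·(-16) = -334
365·t² + 668·t + 256 = 0  ⇒  m = (-334)² − 365·256 = 18116
m = 18116 > 0,  v_rel·d = -334 < 0  ⇒  outside

inside=no margin=18116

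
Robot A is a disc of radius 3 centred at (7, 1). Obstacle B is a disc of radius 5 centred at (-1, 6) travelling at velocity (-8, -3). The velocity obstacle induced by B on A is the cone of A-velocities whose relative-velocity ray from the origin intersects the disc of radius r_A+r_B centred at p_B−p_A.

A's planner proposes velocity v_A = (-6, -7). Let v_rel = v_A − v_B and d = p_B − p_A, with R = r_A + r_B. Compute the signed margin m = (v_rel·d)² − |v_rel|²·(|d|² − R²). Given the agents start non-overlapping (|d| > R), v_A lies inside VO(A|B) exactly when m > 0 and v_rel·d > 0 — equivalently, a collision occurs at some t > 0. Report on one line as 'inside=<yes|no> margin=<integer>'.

d = (-8, 5),  |d|² = 89;  R = 3+5 = 8,  c = 89−8² = 25
v_rel = (2, -4),  |v_rel|² = 20;  v_rel·d = (2)·(-8) + (-4)·(5) = -36
20·t² + 72·t + 25 = 0  ⇒  m = (-36)² − 20·25 = 796
m = 796 > 0,  v_rel·d = -36 < 0  ⇒  outside

inside=no margin=796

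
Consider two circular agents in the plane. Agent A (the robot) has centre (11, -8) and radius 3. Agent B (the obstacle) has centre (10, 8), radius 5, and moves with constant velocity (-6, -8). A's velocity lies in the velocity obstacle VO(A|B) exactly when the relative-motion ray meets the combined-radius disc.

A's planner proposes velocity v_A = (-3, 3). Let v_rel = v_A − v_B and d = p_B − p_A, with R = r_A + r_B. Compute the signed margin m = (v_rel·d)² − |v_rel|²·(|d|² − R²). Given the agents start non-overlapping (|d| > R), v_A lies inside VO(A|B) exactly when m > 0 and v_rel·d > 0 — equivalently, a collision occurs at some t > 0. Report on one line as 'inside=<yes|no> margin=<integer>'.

d = (-1, 16),  |d|² = 257;  R = 3+5 = 8,  c = 257−8² = 193
v_rel = (3, 11),  |v_rel|² = 130;  v_rel·d = (3)·(-1) + (11)·(16) = 173
130·t² − 346·t + 193 = 0  ⇒  m = 173² − 130·193 = 4839
m = 4839 > 0,  v_rel·d = 173 > 0  ⇒  inside

inside=yes margin=4839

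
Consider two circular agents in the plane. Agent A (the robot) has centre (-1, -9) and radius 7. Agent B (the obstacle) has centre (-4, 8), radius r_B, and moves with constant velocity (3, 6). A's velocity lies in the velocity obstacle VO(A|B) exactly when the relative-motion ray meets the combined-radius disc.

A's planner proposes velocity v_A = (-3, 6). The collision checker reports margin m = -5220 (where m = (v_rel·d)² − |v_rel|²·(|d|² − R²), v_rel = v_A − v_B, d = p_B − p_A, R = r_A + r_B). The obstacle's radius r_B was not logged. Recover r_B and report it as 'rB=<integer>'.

m = -5220
d = (-3, 17);  v_rel = (-6, 0),  |v_rel|² = 36
v_rel×d = (-6)·(17) − (0)·(-3) = -102
since m = R²·36 − (-102)²:  R² = (10404 + -5220) / 36 = 144
R = √144 = 12  ⇒  r_B = 12 − 7 = 5

rB=5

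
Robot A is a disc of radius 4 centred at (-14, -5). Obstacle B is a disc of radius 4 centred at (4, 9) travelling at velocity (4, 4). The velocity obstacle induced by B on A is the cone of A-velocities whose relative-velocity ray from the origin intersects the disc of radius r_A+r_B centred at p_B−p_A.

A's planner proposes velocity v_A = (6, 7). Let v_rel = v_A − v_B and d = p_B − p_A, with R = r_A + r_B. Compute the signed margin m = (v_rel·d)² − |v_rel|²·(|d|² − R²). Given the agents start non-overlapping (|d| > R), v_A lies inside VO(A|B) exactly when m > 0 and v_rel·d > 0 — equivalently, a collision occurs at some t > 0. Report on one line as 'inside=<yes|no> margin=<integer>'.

d = (18, 14),  |d|² = 520;  R = 4+4 = 8,  c = 520−8² = 456
v_rel = (2, 3),  |v_rel|² = 13;  v_rel·d = (2)·(18) + (3)·(14) = 78
13·t² − 156·t + 456 = 0  ⇒  m = 78² − 13·456 = 156
m = 156 > 0,  v_rel·d = 78 > 0  ⇒  inside

inside=yes margin=156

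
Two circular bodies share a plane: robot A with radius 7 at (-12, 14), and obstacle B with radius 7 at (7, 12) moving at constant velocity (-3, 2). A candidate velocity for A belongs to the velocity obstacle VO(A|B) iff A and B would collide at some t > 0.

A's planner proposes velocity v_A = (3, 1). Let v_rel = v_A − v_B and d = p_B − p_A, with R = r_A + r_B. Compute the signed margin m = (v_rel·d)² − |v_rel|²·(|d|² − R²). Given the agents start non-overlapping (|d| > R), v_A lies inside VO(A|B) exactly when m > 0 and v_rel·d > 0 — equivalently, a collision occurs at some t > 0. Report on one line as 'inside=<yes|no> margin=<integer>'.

d = (19, -2),  |d|² = 365;  R = 7+7 = 14,  c = 365−14² = 169
v_rel = (6, -1),  |v_rel|² = 37;  v_rel·d = (6)·(19) + (-1)·(-2) = 116
37·t² − 232·t + 169 = 0  ⇒  m = 116² − 37·169 = 7203
m = 7203 > 0,  v_rel·d = 116 > 0  ⇒  inside

inside=yes margin=7203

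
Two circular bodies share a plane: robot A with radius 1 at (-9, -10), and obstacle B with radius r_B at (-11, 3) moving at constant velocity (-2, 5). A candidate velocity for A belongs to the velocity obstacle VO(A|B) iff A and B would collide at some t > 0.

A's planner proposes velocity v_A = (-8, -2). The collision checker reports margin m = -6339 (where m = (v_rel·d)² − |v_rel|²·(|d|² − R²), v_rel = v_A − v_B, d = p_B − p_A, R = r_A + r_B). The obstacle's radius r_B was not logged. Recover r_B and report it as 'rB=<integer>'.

m = -6339
d = (-2, 13);  v_rel = (-6, -7),  |v_rel|² = 85
v_rel×d = (-6)·(13) − (-7)·(-2) = -92
since m = R²·85 − (-92)²:  R² = (8464 + -6339) / 85 = 25
R = √25 = 5  ⇒  r_B = 5 − 1 = 4

rB=4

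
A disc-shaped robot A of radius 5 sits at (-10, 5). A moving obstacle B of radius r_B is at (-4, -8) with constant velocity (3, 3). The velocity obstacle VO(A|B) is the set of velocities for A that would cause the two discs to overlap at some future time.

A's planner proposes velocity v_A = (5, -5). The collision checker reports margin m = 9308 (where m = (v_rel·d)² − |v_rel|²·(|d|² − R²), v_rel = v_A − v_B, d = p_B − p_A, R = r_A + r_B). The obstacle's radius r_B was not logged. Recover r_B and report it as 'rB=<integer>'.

m = 9308
d = (6, -13);  v_rel = (2, -8),  |v_rel|² = 68
v_rel×d = (2)·(-13) − (-8)·(6) = 22
since m = R²·68 − 22²:  R² = (484 + 9308) / 68 = 144
R = √144 = 12  ⇒  r_B = 12 − 5 = 7

rB=7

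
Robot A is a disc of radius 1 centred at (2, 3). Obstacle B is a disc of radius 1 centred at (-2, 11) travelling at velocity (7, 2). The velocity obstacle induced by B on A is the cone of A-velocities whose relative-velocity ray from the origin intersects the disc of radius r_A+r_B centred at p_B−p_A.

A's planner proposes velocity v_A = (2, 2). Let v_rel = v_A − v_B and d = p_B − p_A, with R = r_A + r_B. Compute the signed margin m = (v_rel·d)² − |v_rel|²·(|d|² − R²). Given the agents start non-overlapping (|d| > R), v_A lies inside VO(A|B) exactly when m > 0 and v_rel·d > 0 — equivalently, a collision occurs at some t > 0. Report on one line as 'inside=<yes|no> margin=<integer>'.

d = (-4, 8),  |d|² = 80;  R = 1+1 = 2,  c = 80−2² = 76
v_rel = (-5, 0),  |v_rel|² = 25;  v_rel·d = (-5)·(-4) + (0)·(8) = 20
25·t² − 40·t + 76 = 0  ⇒  m = 20² − 25·76 = -1500
m = -1500 < 0,  v_rel·d = 20 > 0  ⇒  outside

inside=no margin=-1500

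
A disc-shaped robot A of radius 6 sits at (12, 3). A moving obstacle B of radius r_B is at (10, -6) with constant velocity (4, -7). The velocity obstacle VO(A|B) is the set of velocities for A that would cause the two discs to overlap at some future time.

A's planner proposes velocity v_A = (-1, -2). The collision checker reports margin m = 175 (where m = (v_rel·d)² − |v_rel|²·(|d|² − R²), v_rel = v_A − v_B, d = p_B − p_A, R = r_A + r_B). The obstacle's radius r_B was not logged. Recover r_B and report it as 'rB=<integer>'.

m = 175
d = (-2, -9);  v_rel = (-5, 5),  |v_rel|² = 50
v_rel×d = (-5)·(-9) − (5)·(-2) = 55
since m = R²·50 − 55²:  R² = (3025 + 175) / 50 = 64
R = √64 = 8  ⇒  r_B = 8 − 6 = 2

rB=2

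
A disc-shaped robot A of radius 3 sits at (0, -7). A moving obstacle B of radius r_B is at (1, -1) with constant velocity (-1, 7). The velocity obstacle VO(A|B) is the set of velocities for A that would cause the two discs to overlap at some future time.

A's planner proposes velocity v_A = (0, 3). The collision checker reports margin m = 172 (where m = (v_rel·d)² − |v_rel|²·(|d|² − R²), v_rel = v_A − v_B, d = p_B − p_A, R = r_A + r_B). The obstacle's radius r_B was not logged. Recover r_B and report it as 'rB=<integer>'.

m = 172
d = (1, 6);  v_rel = (1, -4),  |v_rel|² = 17
v_rel×d = (1)·(6) − (-4)·(1) = 10
since m = R²·17 − 10²:  R² = (100 + 172) / 17 = 16
R = √16 = 4  ⇒  r_B = 4 − 3 = 1

rB=1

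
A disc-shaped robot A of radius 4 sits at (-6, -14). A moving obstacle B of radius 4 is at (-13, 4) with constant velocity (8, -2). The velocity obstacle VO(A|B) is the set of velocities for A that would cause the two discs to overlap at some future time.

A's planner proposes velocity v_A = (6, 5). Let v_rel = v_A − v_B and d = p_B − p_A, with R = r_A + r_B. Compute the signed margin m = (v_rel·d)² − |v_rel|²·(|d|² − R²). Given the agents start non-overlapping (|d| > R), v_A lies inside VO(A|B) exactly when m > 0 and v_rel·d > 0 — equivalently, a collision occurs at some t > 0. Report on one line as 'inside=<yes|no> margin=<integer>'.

d = (-7, 18),  |d|² = 373;  R = 4+4 = 8,  c = 373−8² = 309
v_rel = (-2, 7),  |v_rel|² = 53;  v_rel·d = (-2)·(-7) + (7)·(18) = 140
53·t² − 280·t + 309 = 0  ⇒  m = 140² − 53·309 = 3223
m = 3223 > 0,  v_rel·d = 140 > 0  ⇒  inside

inside=yes margin=3223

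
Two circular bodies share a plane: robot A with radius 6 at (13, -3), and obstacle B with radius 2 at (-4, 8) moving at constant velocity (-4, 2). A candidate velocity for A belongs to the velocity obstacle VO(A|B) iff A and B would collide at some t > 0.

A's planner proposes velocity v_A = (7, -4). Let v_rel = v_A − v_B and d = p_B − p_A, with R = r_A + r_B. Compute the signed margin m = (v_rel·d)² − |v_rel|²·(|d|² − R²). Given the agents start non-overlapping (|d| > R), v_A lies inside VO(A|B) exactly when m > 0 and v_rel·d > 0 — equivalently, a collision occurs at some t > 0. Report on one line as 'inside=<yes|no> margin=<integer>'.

d = (-17, 11),  |d|² = 410;  R = 6+2 = 8,  c = 410−8² = 346
v_rel = (11, -6),  |v_rel|² = 157;  v_rel·d = (11)·(-17) + (-6)·(11) = -253
157·t² + 506·t + 346 = 0  ⇒  m = (-253)² − 157·346 = 9687
m = 9687 > 0,  v_rel·d = -253 < 0  ⇒  outside

inside=no margin=9687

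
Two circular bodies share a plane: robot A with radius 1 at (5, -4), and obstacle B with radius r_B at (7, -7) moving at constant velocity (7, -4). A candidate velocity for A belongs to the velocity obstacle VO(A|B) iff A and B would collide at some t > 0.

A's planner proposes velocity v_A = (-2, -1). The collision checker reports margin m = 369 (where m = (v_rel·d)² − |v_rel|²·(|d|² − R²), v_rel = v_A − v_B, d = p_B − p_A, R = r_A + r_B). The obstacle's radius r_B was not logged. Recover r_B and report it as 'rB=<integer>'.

m = 369
d = (2, -3);  v_rel = (-9, 3),  |v_rel|² = 90
v_rel×d = (-9)·(-3) − (3)·(2) = 21
since m = R²·90 − 21²:  R² = (441 + 369) / 90 = 9
R = √9 = 3  ⇒  r_B = 3 − 1 = 2

rB=2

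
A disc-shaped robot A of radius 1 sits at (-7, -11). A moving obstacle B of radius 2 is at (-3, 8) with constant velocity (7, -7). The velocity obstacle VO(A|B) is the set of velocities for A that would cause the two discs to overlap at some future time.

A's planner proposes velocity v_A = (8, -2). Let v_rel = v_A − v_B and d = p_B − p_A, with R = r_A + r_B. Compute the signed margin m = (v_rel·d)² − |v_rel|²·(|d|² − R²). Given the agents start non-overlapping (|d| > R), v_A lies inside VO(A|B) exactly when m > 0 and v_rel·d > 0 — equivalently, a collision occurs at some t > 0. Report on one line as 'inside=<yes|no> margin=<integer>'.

d = (4, 19),  |d|² = 377;  R = 1+2 = 3,  c = 377−3² = 368
v_rel = (1, 5),  |v_rel|² = 26;  v_rel·d = (1)·(4) + (5)·(19) = 99
26·t² − 198·t + 368 = 0  ⇒  m = 99² − 26·368 = 233
m = 233 > 0,  v_rel·d = 99 > 0  ⇒  inside

inside=yes margin=233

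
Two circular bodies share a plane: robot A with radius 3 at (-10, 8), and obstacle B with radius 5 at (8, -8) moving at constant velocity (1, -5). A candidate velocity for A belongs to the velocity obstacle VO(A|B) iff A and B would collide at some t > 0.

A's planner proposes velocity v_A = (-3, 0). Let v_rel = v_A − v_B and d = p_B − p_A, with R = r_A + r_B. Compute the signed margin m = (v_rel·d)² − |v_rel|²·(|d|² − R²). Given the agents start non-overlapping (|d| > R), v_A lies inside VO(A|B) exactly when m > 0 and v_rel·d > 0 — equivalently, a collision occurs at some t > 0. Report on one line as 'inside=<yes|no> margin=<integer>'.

d = (18, -16),  |d|² = 580;  R = 3+5 = 8,  c = 580−8² = 516
v_rel = (-4, 5),  |v_rel|² = 41;  v_rel·d = (-4)·(18) + (5)·(-16) = -152
41·t² + 304·t + 516 = 0  ⇒  m = (-152)² − 41·516 = 1948
m = 1948 > 0,  v_rel·d = -152 < 0  ⇒  outside

inside=no margin=1948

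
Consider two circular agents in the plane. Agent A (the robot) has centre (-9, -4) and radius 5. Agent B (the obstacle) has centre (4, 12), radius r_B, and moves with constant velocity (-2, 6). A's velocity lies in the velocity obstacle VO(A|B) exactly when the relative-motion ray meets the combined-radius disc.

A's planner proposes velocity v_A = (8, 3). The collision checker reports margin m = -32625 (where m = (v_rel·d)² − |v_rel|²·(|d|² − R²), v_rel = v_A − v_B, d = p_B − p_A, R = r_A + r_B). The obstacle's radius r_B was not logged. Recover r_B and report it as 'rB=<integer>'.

m = -32625
d = (13, 16);  v_rel = (10, -3),  |v_rel|² = 109
v_rel×d = (10)·(16) − (-3)·(13) = 199
since m = R²·109 − 199²:  R² = (39601 + -32625) / 109 = 64
R = √64 = 8  ⇒  r_B = 8 − 5 = 3

rB=3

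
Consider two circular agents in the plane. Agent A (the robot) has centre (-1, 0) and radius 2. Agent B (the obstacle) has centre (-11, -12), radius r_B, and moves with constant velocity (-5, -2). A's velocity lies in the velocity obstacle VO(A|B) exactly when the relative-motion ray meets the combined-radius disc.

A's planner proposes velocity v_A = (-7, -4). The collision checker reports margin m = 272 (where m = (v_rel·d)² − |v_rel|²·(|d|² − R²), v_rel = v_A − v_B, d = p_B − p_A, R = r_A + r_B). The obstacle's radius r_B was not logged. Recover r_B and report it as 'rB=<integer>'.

m = 272
d = (-10, -12);  v_rel = (-2, -2),  |v_rel|² = 8
v_rel×d = (-2)·(-12) − (-2)·(-10) = 4
since m = R²·8 − 4²:  R² = (16 + 272) / 8 = 36
R = √36 = 6  ⇒  r_B = 6 − 2 = 4

rB=4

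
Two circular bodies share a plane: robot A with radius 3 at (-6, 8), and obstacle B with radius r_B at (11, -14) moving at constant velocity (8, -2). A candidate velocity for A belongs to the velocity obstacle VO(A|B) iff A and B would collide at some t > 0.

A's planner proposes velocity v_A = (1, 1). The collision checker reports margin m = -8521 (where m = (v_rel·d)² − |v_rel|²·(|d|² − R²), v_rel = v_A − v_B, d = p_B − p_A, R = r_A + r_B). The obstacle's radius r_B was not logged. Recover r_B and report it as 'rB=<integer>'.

m = -8521
d = (17, -22);  v_rel = (-7, 3),  |v_rel|² = 58
v_rel×d = (-7)·(-22) − (3)·(17) = 103
since m = R²·58 − 103²:  R² = (10609 + -8521) / 58 = 36
R = √36 = 6  ⇒  r_B = 6 − 3 = 3

rB=3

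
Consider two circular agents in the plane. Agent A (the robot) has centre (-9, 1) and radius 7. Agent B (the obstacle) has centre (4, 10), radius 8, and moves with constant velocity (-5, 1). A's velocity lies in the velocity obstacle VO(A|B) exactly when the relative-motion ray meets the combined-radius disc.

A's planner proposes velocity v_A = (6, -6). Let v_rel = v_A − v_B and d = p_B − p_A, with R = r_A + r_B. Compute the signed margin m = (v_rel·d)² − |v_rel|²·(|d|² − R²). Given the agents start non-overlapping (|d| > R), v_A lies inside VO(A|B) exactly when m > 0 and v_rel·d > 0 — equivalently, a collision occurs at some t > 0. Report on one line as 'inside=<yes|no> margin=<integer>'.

d = (13, 9),  |d|² = 250;  R = 7+8 = 15,  c = 250−15² = 25
v_rel = (11, -7),  |v_rel|² = 170;  v_rel·d = (11)·(13) + (-7)·(9) = 80
170·t² − 160·t + 25 = 0  ⇒  m = 80² − 170·25 = 2150
m = 2150 > 0,  v_rel·d = 80 > 0  ⇒  inside

inside=yes margin=2150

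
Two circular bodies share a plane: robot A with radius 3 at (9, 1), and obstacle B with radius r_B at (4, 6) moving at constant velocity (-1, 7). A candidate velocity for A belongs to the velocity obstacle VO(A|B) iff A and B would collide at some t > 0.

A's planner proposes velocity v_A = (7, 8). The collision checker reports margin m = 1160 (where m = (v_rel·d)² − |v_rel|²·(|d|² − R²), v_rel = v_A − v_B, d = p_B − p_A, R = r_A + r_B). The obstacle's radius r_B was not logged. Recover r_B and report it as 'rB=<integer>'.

m = 1160
d = (-5, 5);  v_rel = (8, 1),  |v_rel|² = 65
v_rel×d = (8)·(5) − (1)·(-5) = 45
since m = R²·65 − 45²:  R² = (2025 + 1160) / 65 = 49
R = √49 = 7  ⇒  r_B = 7 − 3 = 4

rB=4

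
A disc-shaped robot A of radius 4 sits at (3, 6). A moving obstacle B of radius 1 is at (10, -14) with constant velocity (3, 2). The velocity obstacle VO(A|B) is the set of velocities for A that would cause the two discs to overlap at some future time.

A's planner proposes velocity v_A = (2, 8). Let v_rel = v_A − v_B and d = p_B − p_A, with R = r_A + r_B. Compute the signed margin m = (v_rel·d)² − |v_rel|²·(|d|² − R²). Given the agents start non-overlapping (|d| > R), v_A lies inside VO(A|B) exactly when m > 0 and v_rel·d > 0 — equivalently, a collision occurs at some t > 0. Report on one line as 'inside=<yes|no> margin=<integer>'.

d = (7, -20),  |d|² = 449;  R = 4+1 = 5,  c = 449−5² = 424
v_rel = (-1, 6),  |v_rel|² = 37;  v_rel·d = (-1)·(7) + (6)·(-20) = -127
37·t² + 254·t + 424 = 0  ⇒  m = (-127)² − 37·424 = 441
m = 441 > 0,  v_rel·d = -127 < 0  ⇒  outside

inside=no margin=441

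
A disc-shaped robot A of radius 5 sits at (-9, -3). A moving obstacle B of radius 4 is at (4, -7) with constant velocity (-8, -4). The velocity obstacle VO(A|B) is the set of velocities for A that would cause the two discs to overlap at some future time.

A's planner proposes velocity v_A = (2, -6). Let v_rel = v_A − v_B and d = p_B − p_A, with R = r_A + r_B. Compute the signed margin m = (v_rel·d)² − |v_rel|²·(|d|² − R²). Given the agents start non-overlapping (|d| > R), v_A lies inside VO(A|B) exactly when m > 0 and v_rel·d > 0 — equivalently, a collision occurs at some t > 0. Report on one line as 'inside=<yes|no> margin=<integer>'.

d = (13, -4),  |d|² = 185;  R = 5+4 = 9,  c = 185−9² = 104
v_rel = (10, -2),  |v_rel|² = 104;  v_rel·d = (10)·(13) + (-2)·(-4) = 138
104·t² − 276·t + 104 = 0  ⇒  m = 138² − 104·104 = 8228
m = 8228 > 0,  v_rel·d = 138 > 0  ⇒  inside

inside=yes margin=8228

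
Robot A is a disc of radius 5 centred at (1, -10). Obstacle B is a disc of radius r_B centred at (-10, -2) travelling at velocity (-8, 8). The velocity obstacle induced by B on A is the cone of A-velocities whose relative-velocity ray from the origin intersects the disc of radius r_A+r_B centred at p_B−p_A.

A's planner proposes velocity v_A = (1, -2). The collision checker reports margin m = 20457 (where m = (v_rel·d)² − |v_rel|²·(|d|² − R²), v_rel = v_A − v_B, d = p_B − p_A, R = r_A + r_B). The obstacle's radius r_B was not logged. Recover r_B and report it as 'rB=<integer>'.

m = 20457
d = (-11, 8);  v_rel = (9, -10),  |v_rel|² = 181
v_rel×d = (9)·(8) − (-10)·(-11) = -38
since m = R²·181 − (-38)²:  R² = (1444 + 20457) / 181 = 121
R = √121 = 11  ⇒  r_B = 11 − 5 = 6

rB=6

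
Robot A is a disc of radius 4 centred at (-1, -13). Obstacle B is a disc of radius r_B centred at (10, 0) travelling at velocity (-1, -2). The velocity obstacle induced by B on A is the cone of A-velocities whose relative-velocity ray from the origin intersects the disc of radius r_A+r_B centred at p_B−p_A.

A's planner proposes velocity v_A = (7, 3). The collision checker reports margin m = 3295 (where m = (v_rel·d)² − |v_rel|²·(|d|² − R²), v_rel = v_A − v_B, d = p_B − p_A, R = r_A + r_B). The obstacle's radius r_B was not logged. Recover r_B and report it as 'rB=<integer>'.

m = 3295
d = (11, 13);  v_rel = (8, 5),  |v_rel|² = 89
v_rel×d = (8)·(13) − (5)·(11) = 49
since m = R²·89 − 49²:  R² = (2401 + 3295) / 89 = 64
R = √64 = 8  ⇒  r_B = 8 − 4 = 4

rB=4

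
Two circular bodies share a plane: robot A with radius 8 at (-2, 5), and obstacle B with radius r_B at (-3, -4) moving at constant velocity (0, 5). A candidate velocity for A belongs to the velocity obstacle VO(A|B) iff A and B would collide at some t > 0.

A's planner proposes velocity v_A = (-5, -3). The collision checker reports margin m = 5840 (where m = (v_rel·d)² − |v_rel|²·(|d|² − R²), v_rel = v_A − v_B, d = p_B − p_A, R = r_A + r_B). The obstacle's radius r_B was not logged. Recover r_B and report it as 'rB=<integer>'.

m = 5840
d = (-1, -9);  v_rel = (-5, -8),  |v_rel|² = 89
v_rel×d = (-5)·(-9) − (-8)·(-1) = 37
since m = R²·89 − 37²:  R² = (1369 + 5840) / 89 = 81
R = √81 = 9  ⇒  r_B = 9 − 8 = 1

rB=1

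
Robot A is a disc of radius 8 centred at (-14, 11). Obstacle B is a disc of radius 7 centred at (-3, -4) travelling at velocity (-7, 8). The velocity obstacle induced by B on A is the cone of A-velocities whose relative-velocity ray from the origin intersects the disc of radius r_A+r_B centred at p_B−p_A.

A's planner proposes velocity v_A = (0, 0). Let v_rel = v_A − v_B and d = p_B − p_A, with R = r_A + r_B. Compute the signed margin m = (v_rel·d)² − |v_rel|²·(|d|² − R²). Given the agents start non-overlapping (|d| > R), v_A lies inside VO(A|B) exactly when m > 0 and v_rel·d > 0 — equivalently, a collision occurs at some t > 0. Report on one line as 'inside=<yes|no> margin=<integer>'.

d = (11, -15),  |d|² = 346;  R = 8+7 = 15,  c = 346−15² = 121
v_rel = (7, -8),  |v_rel|² = 113;  v_rel·d = (7)·(11) + (-8)·(-15) = 197
113·t² − 394·t + 121 = 0  ⇒  m = 197² − 113·121 = 25136
m = 25136 > 0,  v_rel·d = 197 > 0  ⇒  inside

inside=yes margin=25136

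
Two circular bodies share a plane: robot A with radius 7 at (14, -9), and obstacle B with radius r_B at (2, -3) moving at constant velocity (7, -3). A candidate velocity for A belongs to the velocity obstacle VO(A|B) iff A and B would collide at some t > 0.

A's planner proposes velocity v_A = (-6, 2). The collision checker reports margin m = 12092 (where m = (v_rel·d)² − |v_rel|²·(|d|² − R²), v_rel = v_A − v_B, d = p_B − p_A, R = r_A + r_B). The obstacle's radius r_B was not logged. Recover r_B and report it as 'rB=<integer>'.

m = 12092
d = (-12, 6);  v_rel = (-13, 5),  |v_rel|² = 194
v_rel×d = (-13)·(6) − (5)·(-12) = -18
since m = R²·194 − (-18)²:  R² = (324 + 12092) / 194 = 64
R = √64 = 8  ⇒  r_B = 8 − 7 = 1

rB=1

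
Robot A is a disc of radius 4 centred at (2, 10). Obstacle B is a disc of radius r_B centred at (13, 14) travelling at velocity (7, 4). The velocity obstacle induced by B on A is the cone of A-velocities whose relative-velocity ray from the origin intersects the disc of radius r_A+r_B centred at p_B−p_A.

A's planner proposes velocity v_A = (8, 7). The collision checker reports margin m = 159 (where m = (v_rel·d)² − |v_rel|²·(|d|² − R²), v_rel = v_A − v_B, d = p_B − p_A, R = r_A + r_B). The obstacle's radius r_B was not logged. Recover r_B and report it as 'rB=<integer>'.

m = 159
d = (11, 4);  v_rel = (1, 3),  |v_rel|² = 10
v_rel×d = (1)·(4) − (3)·(11) = -29
since m = R²·10 − (-29)²:  R² = (841 + 159) / 10 = 100
R = √100 = 10  ⇒  r_B = 10 − 4 = 6

rB=6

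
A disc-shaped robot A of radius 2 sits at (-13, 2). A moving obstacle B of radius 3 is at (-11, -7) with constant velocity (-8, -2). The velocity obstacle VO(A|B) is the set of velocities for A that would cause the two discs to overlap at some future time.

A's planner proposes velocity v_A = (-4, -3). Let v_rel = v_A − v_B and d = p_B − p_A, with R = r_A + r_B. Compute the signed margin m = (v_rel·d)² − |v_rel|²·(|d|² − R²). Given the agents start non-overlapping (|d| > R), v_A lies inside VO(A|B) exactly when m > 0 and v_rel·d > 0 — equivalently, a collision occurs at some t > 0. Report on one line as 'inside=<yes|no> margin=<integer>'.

d = (2, -9),  |d|² = 85;  R = 2+3 = 5,  c = 85−5² = 60
v_rel = (4, -1),  |v_rel|² = 17;  v_rel·d = (4)·(2) + (-1)·(-9) = 17
17·t² − 34·t + 60 = 0  ⇒  m = 17² − 17·60 = -731
m = -731 < 0,  v_rel·d = 17 > 0  ⇒  outside

inside=no margin=-731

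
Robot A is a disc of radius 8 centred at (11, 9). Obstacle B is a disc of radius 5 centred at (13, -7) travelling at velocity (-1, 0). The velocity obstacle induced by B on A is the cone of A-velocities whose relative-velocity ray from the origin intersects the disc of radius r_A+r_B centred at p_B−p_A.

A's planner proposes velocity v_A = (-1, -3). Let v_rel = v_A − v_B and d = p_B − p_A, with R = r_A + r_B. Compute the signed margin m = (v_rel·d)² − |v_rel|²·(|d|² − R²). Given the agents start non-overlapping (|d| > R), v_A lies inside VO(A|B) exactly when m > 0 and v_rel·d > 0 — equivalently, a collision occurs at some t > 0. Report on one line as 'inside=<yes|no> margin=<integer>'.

d = (2, -16),  |d|² = 260;  R = 8+5 = 13,  c = 260−13² = 91
v_rel = (0, -3),  |v_rel|² = 9;  v_rel·d = (0)·(2) + (-3)·(-16) = 48
9·t² − 96·t + 91 = 0  ⇒  m = 48² − 9·91 = 1485
m = 1485 > 0,  v_rel·d = 48 > 0  ⇒  inside

inside=yes margin=1485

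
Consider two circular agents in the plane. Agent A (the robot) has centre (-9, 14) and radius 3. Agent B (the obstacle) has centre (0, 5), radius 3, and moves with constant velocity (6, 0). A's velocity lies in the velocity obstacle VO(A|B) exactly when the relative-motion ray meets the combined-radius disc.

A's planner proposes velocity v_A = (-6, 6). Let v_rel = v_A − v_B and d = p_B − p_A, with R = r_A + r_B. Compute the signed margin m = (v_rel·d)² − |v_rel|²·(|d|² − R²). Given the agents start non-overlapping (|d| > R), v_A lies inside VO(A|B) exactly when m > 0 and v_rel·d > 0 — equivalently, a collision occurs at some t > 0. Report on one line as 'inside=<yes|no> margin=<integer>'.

d = (9, -9),  |d|² = 162;  R = 3+3 = 6,  c = 162−6² = 126
v_rel = (-12, 6),  |v_rel|² = 180;  v_rel·d = (-12)·(9) + (6)·(-9) = -162
180·t² + 324·t + 126 = 0  ⇒  m = (-162)² − 180·126 = 3564
m = 3564 > 0,  v_rel·d = -162 < 0  ⇒  outside

inside=no margin=3564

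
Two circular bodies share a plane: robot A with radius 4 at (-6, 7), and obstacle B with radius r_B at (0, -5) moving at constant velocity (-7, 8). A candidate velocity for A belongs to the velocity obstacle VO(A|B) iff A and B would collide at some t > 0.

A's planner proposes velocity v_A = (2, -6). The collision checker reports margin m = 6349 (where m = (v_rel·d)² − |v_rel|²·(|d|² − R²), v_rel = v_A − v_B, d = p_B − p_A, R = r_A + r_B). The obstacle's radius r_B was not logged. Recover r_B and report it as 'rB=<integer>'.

m = 6349
d = (6, -12);  v_rel = (9, -14),  |v_rel|² = 277
v_rel×d = (9)·(-12) − (-14)·(6) = -24
since m = R²·277 − (-24)²:  R² = (576 + 6349) / 277 = 25
R = √25 = 5  ⇒  r_B = 5 − 4 = 1

rB=1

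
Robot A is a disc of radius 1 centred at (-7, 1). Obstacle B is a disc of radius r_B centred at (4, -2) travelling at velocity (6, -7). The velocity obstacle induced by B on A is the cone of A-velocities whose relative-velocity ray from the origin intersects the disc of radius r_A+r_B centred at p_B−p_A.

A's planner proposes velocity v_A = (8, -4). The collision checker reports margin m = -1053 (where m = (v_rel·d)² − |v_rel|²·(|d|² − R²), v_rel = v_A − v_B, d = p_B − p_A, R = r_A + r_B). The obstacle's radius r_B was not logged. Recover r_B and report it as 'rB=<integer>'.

m = -1053
d = (11, -3);  v_rel = (2, 3),  |v_rel|² = 13
v_rel×d = (2)·(-3) − (3)·(11) = -39
since m = R²·13 − (-39)²:  R² = (1521 + -1053) / 13 = 36
R = √36 = 6  ⇒  r_B = 6 − 1 = 5

rB=5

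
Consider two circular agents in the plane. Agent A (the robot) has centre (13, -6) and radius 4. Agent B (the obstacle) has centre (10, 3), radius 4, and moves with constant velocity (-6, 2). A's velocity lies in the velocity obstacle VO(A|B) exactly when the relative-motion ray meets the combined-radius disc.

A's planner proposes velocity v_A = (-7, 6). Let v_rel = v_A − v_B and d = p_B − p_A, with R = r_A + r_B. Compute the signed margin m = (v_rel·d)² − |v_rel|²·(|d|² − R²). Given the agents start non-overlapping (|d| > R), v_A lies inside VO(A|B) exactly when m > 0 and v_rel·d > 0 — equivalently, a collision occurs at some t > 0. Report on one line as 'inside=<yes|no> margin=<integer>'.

d = (-3, 9),  |d|² = 90;  R = 4+4 = 8,  c = 90−8² = 26
v_rel = (-1, 4),  |v_rel|² = 17;  v_rel·d = (-1)·(-3) + (4)·(9) = 39
17·t² − 78·t + 26 = 0  ⇒  m = 39² − 17·26 = 1079
m = 1079 > 0,  v_rel·d = 39 > 0  ⇒  inside

inside=yes margin=1079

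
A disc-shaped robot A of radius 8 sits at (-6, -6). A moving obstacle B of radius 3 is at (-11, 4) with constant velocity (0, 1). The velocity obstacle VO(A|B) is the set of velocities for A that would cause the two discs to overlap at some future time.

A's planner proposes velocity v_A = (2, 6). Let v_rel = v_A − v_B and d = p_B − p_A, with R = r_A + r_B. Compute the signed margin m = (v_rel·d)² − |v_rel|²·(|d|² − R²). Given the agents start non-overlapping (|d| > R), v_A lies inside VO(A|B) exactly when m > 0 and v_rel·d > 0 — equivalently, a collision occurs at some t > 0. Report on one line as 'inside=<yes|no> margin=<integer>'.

d = (-5, 10),  |d|² = 125;  R = 8+3 = 11,  c = 125−11² = 4
v_rel = (2, 5),  |v_rel|² = 29;  v_rel·d = (2)·(-5) + (5)·(10) = 40
29·t² − 80·t + 4 = 0  ⇒  m = 40² − 29·4 = 1484
m = 1484 > 0,  v_rel·d = 40 > 0  ⇒  inside

inside=yes margin=1484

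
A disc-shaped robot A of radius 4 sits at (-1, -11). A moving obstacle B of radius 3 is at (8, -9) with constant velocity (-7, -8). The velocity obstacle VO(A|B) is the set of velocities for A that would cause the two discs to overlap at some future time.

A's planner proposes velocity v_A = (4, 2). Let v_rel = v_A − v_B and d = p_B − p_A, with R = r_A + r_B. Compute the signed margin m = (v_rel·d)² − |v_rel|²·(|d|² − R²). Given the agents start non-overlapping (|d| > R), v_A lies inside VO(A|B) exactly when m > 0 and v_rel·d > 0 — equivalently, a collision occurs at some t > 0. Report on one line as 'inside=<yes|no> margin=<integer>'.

d = (9, 2),  |d|² = 85;  R = 4+3 = 7,  c = 85−7² = 36
v_rel = (11, 10),  |v_rel|² = 221;  v_rel·d = (11)·(9) + (10)·(2) = 119
221·t² − 238·t + 36 = 0  ⇒  m = 119² − 221·36 = 6205
m = 6205 > 0,  v_rel·d = 119 > 0  ⇒  inside

inside=yes margin=6205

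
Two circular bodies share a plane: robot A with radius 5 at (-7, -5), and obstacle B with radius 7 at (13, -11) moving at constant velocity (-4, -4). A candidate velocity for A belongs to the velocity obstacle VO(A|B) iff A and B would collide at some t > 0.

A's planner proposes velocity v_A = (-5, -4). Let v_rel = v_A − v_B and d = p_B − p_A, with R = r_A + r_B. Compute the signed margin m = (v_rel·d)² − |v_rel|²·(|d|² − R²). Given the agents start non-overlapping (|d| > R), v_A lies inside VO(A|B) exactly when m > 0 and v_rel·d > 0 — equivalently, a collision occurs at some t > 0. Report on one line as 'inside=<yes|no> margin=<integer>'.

d = (20, -6),  |d|² = 436;  R = 5+7 = 12,  c = 436−12² = 292
v_rel = (-1, 0),  |v_rel|² = 1;  v_rel·d = (-1)·(20) + (0)·(-6) = -20
1·t² + 40·t + 292 = 0  ⇒  m = (-20)² − 1·292 = 108
m = 108 > 0,  v_rel·d = -20 < 0  ⇒  outside

inside=no margin=108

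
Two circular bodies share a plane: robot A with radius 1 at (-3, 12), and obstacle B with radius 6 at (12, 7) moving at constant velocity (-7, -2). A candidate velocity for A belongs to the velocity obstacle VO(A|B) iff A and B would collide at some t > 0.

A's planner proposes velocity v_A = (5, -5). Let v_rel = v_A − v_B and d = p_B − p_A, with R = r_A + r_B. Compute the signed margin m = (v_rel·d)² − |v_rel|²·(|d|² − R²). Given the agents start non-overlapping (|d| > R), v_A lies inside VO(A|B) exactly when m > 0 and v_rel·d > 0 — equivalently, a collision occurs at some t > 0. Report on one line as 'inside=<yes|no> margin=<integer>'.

d = (15, -5),  |d|² = 250;  R = 1+6 = 7,  c = 250−7² = 201
v_rel = (12, -3),  |v_rel|² = 153;  v_rel·d = (12)·(15) + (-3)·(-5) = 195
153·t² − 390·t + 201 = 0  ⇒  m = 195² − 153·201 = 7272
m = 7272 > 0,  v_rel·d = 195 > 0  ⇒  inside

inside=yes margin=7272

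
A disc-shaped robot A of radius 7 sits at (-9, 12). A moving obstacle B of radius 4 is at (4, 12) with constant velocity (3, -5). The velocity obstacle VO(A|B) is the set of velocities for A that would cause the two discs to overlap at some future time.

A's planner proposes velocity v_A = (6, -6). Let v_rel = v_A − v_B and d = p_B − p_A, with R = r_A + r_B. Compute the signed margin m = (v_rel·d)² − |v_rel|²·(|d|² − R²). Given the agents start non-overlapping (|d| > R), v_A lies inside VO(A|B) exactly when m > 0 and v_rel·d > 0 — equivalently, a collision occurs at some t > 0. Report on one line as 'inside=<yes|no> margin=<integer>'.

d = (13, 0),  |d|² = 169;  R = 7+4 = 11,  c = 169−11² = 48
v_rel = (3, -1),  |v_rel|² = 10;  v_rel·d = (3)·(13) + (-1)·(0) = 39
10·t² − 78·t + 48 = 0  ⇒  m = 39² − 10·48 = 1041
m = 1041 > 0,  v_rel·d = 39 > 0  ⇒  inside

inside=yes margin=1041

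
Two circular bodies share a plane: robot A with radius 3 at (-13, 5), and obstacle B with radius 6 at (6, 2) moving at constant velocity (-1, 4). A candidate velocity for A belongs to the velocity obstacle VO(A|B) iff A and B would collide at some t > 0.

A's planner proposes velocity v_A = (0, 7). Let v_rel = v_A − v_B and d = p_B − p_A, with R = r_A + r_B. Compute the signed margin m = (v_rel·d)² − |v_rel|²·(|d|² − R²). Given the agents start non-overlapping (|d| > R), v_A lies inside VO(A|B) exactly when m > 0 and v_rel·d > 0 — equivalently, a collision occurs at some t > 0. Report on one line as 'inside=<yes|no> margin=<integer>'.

d = (19, -3),  |d|² = 370;  R = 3+6 = 9,  c = 370−9² = 289
v_rel = (1, 3),  |v_rel|² = 10;  v_rel·d = (1)·(19) + (3)·(-3) = 10
10·t² − 20·t + 289 = 0  ⇒  m = 10² − 10·289 = -2790
m = -2790 < 0,  v_rel·d = 10 > 0  ⇒  outside

inside=no margin=-2790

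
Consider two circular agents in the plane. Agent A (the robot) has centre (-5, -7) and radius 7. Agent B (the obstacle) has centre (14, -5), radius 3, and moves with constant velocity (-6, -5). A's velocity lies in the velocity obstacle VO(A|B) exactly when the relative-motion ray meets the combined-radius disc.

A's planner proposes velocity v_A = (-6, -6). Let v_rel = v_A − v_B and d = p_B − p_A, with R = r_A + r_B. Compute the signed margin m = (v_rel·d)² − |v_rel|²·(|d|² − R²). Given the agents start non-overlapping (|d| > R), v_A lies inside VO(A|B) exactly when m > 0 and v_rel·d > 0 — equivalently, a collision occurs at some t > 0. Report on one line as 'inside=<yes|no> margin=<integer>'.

d = (19, 2),  |d|² = 365;  R = 7+3 = 10,  c = 365−10² = 265
v_rel = (0, -1),  |v_rel|² = 1;  v_rel·d = (0)·(19) + (-1)·(2) = -2
1·t² + 4·t + 265 = 0  ⇒  m = (-2)² − 1·265 = -261
m = -261 < 0,  v_rel·d = -2 < 0  ⇒  outside

inside=no margin=-261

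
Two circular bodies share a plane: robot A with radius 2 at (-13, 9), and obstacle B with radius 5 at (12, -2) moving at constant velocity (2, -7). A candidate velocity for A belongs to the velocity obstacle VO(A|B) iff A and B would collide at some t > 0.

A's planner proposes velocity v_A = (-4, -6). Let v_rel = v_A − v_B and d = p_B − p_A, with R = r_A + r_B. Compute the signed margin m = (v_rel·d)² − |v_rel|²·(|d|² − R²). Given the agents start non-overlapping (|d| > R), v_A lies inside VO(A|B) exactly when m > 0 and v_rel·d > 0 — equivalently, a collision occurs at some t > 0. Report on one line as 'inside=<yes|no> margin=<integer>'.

d = (25, -11),  |d|² = 746;  R = 2+5 = 7,  c = 746−7² = 697
v_rel = (-6, 1),  |v_rel|² = 37;  v_rel·d = (-6)·(25) + (1)·(-11) = -161
37·t² + 322·t + 697 = 0  ⇒  m = (-161)² − 37·697 = 132
m = 132 > 0,  v_rel·d = -161 < 0  ⇒  outside

inside=no margin=132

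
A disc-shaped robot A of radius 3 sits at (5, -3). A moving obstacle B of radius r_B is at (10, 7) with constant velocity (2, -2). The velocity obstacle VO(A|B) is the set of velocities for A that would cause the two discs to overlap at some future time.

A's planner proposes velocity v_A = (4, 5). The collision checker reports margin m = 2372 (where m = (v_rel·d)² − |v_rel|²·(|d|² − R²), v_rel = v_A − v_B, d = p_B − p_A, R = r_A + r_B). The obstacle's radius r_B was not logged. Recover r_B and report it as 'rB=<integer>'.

m = 2372
d = (5, 10);  v_rel = (2, 7),  |v_rel|² = 53
v_rel×d = (2)·(10) − (7)·(5) = -15
since m = R²·53 − (-15)²:  R² = (225 + 2372) / 53 = 49
R = √49 = 7  ⇒  r_B = 7 − 3 = 4

rB=4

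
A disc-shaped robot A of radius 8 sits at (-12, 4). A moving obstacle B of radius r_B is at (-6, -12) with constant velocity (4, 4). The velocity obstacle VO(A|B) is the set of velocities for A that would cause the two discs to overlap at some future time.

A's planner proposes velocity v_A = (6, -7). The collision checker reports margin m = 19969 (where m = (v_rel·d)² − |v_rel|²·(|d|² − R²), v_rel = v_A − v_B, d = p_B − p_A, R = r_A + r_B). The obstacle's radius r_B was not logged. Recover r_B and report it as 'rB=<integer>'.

m = 19969
d = (6, -16);  v_rel = (2, -11),  |v_rel|² = 125
v_rel×d = (2)·(-16) − (-11)·(6) = 34
since m = R²·125 − 34²:  R² = (1156 + 19969) / 125 = 169
R = √169 = 13  ⇒  r_B = 13 − 8 = 5

rB=5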